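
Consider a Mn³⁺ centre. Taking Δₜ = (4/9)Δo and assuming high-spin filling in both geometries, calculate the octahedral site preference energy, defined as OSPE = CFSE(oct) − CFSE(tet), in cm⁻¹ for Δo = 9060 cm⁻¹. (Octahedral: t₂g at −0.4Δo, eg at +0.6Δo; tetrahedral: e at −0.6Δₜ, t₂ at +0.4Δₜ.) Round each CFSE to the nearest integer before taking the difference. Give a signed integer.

-3825

Mn³⁺: group 7, so d-count = 7 − 3 = 4.
In an octahedral site d⁴ (HS) is t₂g³ eg¹, giving CFSE(oct) = -0.6Δo = -5436 cm⁻¹.
Tetrahedral: e² t₂², CFSE = 2(−0.6) + 2(+0.4) = -0.4Δₜ = -0.4 × (4/9) × 9060 = -1611 cm⁻¹.
Subtracting, OSPE = -5436 − (-1611) = -3825 cm⁻¹.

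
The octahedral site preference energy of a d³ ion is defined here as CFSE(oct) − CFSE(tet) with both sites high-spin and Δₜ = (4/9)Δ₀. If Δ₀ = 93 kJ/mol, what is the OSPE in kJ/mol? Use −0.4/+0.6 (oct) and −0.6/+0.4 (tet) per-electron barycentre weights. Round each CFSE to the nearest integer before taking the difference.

-79

Octahedral high-spin t₂g³ eg⁰: CFSE = -1.2 × 93 = -112 kJ/mol.
In a tetrahedral site the filling is e² t₂¹: CFSE(tet) = -0.8Δₜ = -0.8 × (4/9)(93) = -33 kJ/mol.
Subtracting, OSPE = -112 − (-33) = -79 kJ/mol.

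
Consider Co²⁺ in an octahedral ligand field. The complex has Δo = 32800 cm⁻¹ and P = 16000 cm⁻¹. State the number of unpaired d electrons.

Co is in group 9, so Co²⁺ is d⁷ (9 − 2 = 7).
Since Δo = 32800 cm⁻¹ > P = 16000 cm⁻¹, the complex adopts the low-spin configuration.
Configuration: t2g^6 e_g^1.
Unpaired electrons: 1.

1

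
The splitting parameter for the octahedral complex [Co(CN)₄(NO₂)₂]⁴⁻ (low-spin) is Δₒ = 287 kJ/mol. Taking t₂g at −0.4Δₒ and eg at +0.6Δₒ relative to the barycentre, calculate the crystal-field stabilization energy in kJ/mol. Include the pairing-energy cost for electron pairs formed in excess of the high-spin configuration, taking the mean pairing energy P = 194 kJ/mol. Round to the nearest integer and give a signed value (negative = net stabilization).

Ligand charges: 4×(-1) from CN⁻ and 2×(-1) from NO₂⁻ sum to -6; with overall charge -4, Co is +2.
Group 9 minus oxidation state +2 gives a d⁷ configuration for Co²⁺.
Electron filling gives t₂g⁶ eg¹.
Orbital CFSE = 6(-0.4) + 1(0.6) = -1.8Δₒ = -1.8 × 287 = -517 kJ/mol.
Pairing penalty: 3 pairs vs 2 in the high-spin reference → 1 extra × P = 194 kJ/mol.
Net CFSE = -517 + 194 = -323 kJ/mol.

-323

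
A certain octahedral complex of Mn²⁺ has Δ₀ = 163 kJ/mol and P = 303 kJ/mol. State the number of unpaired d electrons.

5

Mn sits in group 7; removing 2 electrons leaves Mn²⁺ with 7 − 2 = 5 d electrons.
Since Δ₀ = 163 kJ/mol < P = 303 kJ/mol, the complex adopts the high-spin configuration.
Configuration: t2g^3 e_g^2.
Unpaired electrons: 5.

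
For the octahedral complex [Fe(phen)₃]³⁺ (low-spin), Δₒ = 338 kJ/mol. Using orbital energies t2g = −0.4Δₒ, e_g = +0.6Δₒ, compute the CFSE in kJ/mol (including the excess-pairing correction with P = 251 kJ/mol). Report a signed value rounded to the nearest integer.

phen is neutral, so the +3 overall charge sits on Fe: oxidation state +3.
Fe is in group 8, so Fe³⁺ is d⁵ (8 − 3 = 5).
Electron filling gives t2g^5 e_g^0.
Orbital CFSE = 5(-0.4) + 0(0.6) = -2.0Δₒ = -2.0 × 338 = -676 kJ/mol.
Relative to high-spin t2g^3 e_g^2 (0 paired), the low-spin configuration has 2 additional pairs, contributing +2 × 251 = +502 kJ/mol.
Overall CFSE = -676 + 502 = -174 kJ/mol.

-174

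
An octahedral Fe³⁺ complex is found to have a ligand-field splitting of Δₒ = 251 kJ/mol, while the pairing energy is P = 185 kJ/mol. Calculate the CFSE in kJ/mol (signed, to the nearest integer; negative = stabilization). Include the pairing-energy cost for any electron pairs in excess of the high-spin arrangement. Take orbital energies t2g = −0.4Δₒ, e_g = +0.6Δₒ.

-132

Fe sits in group 8; removing 3 electrons leaves Fe³⁺ with 8 − 3 = 5 d electrons.
Here Δₒ > P (251 > 185), so the low-spin state is favoured.
That gives t2g^5 e_g^0.
Orbital CFSE = -2.0Δₒ = -2.0 × 251 = -502 kJ/mol.
Excess pairs vs high-spin: 2 − 0 = 2; pairing cost = +370 kJ/mol.
Net CFSE = -502 + 370 = -132 kJ/mol.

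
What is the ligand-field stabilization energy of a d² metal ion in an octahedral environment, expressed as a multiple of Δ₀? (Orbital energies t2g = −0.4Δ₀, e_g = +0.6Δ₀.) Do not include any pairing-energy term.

Configuration: t2g^2 e_g^0.
CFSE = 2(-0.4Δ₀) + 0(0.6Δ₀) = -0.8Δ₀ + 0.0Δ₀ = -0.8Δ₀.

-0.8 Δ₀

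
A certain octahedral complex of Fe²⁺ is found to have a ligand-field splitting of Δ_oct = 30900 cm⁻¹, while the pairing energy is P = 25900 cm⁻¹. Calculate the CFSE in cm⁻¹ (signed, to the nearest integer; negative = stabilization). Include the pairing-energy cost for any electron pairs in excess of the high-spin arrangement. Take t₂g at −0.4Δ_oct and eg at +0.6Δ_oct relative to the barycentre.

-22360

Fe is in group 8, so Fe²⁺ is d⁶ (8 − 2 = 6).
Here Δ_oct > P (30900 > 25900), so the low-spin state is favoured.
That gives t₂g⁶ eg⁰.
Orbital CFSE = -2.4Δ_oct = -2.4 × 30900 = -74160 cm⁻¹.
Excess pairs vs high-spin: 3 − 1 = 2; pairing cost = +51800 cm⁻¹.
Net CFSE = -74160 + 51800 = -22360 cm⁻¹.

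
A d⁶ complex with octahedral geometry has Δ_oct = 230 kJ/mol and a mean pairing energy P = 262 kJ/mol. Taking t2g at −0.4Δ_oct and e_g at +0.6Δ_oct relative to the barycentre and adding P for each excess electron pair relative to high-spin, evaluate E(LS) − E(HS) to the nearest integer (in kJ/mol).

High-spin d⁶ fills as t2g^4 e_g^2 with CFSE 4(−0.4) + 2(+0.6) = -0.4Δ_oct = -92 kJ/mol.
For low-spin the configuration is t2g^6 e_g^0: orbital energy -2.4 × 230 = -552 kJ/mol, and 2 additional pairs relative to high-spin add 524 kJ/mol, giving -28 kJ/mol.
The difference is -28 − (-92) = 64 kJ/mol, so high-spin lies lower.

64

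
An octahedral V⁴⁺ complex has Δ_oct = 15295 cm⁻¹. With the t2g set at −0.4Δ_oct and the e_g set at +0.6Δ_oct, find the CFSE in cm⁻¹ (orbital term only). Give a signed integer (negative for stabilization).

-6118

V sits in group 5; removing 4 electrons leaves V⁴⁺ with 5 − 4 = 1 d electrons.
Electron filling gives t2g^1 e_g^0.
CFSE(orbital) = 1×(-0.4Δ_oct) + 0×(0.6Δ_oct) = -0.4Δ_oct; with Δ_oct = 15295 cm⁻¹ that is -6118 cm⁻¹.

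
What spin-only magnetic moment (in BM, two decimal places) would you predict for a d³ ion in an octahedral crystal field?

3.87 BM

For octahedral d³ the high- and low-spin configurations coincide.
Configuration: t2g^3 e_g^0 → 3 unpaired electrons.
μ(spin-only) = √[3(3+2)] = √15 ≈ 3.87 BM.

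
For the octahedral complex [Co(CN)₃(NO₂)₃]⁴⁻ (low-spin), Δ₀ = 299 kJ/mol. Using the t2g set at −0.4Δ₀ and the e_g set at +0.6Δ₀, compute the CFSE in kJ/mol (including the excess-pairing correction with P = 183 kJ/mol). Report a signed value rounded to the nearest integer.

Ligand charges: 3×(-1) from CN⁻ and 3×(-1) from NO₂⁻ sum to -6; with overall charge -4, Co is +2.
Co is in group 9, so Co²⁺ is d⁷ (9 − 2 = 7).
Electron filling gives t2g^6 e_g^1.
CFSE(orbital) = 6×(-0.4Δ₀) + 1×(0.6Δ₀) = -1.8Δ₀; with Δ₀ = 299 kJ/mol that is -538 kJ/mol.
Relative to high-spin t2g^5 e_g^2 (2 paired), the low-spin configuration has 1 additional pair, contributing +1 × 183 = +183 kJ/mol.
Net CFSE = -538 + 183 = -355 kJ/mol.

-355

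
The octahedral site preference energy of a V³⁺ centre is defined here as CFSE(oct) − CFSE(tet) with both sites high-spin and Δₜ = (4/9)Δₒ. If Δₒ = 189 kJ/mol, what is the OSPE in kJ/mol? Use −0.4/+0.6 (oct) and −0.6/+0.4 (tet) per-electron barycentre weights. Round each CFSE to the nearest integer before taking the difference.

Group 5 minus oxidation state +3 gives a d² configuration for V³⁺.
In an octahedral site d² (HS) is t₂g² eg⁰, giving CFSE(oct) = -0.8Δₒ = -151 kJ/mol.
Tetrahedral e² t₂⁰ gives -1.2Δₜ = -1.2 × (4/9) × 189 = -101 kJ/mol.
OSPE = -151 − (-101) = -50 kJ/mol.

-50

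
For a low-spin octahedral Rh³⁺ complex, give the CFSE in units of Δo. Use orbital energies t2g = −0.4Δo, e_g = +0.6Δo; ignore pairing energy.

Rh³⁺: group 9, so d-count = 9 − 3 = 6.
Configuration: t2g^6 e_g^0.
CFSE = 6(-0.4Δo) + 0(0.6Δo) = -2.4Δo + 0.0Δo = -2.4Δo.

-2.4 Δo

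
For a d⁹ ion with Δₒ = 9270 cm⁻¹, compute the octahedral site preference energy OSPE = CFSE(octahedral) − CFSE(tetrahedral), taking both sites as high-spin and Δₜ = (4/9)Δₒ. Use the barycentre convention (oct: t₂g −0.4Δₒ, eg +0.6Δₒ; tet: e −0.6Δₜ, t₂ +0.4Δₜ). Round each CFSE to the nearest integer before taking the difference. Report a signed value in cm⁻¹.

-3914

Octahedral (high-spin): t₂g⁶ eg³, CFSE = 6(−0.4) + 3(+0.6) = -0.6Δₒ = -0.6 × 9270 = -5562 cm⁻¹.
Tetrahedral e⁴ t₂⁵ gives -0.4Δₜ = -0.4 × (4/9) × 9270 = -1648 cm⁻¹.
OSPE = -5562 − (-1648) = -3914 cm⁻¹.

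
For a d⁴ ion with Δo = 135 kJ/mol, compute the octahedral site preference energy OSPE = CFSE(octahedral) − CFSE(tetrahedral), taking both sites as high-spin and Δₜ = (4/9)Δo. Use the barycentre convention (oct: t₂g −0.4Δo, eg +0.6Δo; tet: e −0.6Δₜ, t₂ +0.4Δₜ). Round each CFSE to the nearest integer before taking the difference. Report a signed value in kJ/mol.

Octahedral high-spin t₂g³ eg¹: CFSE = -0.6 × 135 = -81 kJ/mol.
Tetrahedral: e² t₂², CFSE = 2(−0.6) + 2(+0.4) = -0.4Δₜ = -0.4 × (4/9) × 135 = -24 kJ/mol.
OSPE = -81 − (-24) = -57 kJ/mol.

-57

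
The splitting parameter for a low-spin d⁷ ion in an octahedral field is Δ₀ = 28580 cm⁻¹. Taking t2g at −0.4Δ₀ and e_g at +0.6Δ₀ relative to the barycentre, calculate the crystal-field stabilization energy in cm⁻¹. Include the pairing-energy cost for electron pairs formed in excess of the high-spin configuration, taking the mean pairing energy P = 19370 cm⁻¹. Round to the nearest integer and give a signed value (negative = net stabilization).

-32074

Configuration: t2g^6 e_g^1.
The orbital stabilization is -1.8Δ₀ = -1.8 × 28580 = -51444 cm⁻¹.
Pairing penalty: 3 pairs vs 2 in the high-spin reference → 1 extra × P = 19370 cm⁻¹.
Overall CFSE = -51444 + 19370 = -32074 cm⁻¹.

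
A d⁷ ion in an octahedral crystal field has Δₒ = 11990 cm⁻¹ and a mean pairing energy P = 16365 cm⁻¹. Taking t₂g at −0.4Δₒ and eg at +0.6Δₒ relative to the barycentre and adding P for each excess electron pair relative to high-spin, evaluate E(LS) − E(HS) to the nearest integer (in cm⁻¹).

High-spin: t₂g⁵ eg², CFSE = -0.8Δₒ = -9592 cm⁻¹.
Low-spin: t₂g⁶ eg¹, orbital CFSE = -1.8Δₒ = -21582 cm⁻¹; plus 1 excess pair × P = +16365 cm⁻¹; total -5217 cm⁻¹.
Thus E(LS) − E(HS) = 4375 cm⁻¹.

4375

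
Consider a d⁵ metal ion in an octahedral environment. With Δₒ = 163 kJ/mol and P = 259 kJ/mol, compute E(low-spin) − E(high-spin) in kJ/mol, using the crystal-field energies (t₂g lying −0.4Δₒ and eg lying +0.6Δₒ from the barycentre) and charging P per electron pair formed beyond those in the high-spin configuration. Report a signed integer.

192

High-spin d⁵ fills as t₂g³ eg² with CFSE 3(−0.4) + 2(+0.6) = 0.0Δₒ = 0 kJ/mol.
Low-spin t₂g⁵ eg⁰ gives -2.0Δₒ = -326 kJ/mol, but forming 2 extra pairs costs 2P = 518 kJ/mol, so E(LS) = -326 + 518 = 192 kJ/mol.
E(LS) − E(HS) = 192 − (0) = 192 kJ/mol.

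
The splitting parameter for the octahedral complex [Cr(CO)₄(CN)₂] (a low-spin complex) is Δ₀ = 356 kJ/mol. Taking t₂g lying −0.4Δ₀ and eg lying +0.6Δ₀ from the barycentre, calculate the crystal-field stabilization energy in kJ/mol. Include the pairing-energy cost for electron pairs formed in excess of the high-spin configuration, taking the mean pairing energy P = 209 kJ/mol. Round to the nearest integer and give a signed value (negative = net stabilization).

-361

Ligand charges: 4×(+0) from CO and 2×(-1) from CN⁻ sum to -2; with overall charge +0, Cr is +2.
Cr sits in group 6; removing 2 electrons leaves Cr²⁺ with 6 − 2 = 4 d electrons.
Configuration: t₂g⁴ eg⁰.
Orbital CFSE = 4(-0.4) + 0(0.6) = -1.6Δ₀ = -1.6 × 356 = -570 kJ/mol.
Relative to high-spin t₂g³ eg¹ (0 paired), the low-spin configuration has 1 additional pair, contributing +1 × 209 = +209 kJ/mol.
Combining: -570 + 209 = -361 kJ/mol.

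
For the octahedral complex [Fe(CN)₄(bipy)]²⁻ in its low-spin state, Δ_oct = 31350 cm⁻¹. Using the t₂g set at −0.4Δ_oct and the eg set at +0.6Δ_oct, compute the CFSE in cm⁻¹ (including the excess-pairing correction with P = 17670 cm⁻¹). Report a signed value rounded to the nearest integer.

Ligand charges: 4×(-1) from CN⁻ and 1×(+0) from bipy sum to -4; with overall charge -2, Fe is +2.
Group 8 minus oxidation state +2 gives a d⁶ configuration for Fe²⁺.
Electron filling gives t₂g⁶ eg⁰.
The orbital stabilization is -2.4Δ_oct = -2.4 × 31350 = -75240 cm⁻¹.
Relative to high-spin t₂g⁴ eg² (1 paired), the low-spin configuration has 2 additional pairs, contributing +2 × 17670 = +35340 cm⁻¹.
Net CFSE = -75240 + 35340 = -39900 cm⁻¹.

-39900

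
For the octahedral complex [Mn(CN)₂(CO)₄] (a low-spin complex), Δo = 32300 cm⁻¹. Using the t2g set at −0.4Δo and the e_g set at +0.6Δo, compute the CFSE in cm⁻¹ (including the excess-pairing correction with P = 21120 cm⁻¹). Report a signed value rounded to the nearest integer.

Ligand charges: 2×(-1) from CN⁻ and 4×(+0) from CO sum to -2; with overall charge +0, Mn is +2.
Mn is in group 7, so Mn²⁺ is d⁵ (7 − 2 = 5).
Configuration: t2g^5 e_g^0.
The orbital stabilization is -2.0Δo = -2.0 × 32300 = -64600 cm⁻¹.
Pairing penalty: 2 pairs vs 0 in the high-spin reference → 2 extra × P = 42240 cm⁻¹.
Net CFSE = -64600 + 42240 = -22360 cm⁻¹.

-22360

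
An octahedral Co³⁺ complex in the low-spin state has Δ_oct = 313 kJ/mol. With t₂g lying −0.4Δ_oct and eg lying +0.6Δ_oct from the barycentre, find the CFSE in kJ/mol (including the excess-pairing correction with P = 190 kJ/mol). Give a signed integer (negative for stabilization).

Co sits in group 9; removing 3 electrons leaves Co³⁺ with 9 − 3 = 6 d electrons.
The d⁶ electrons fill as t₂g⁶ eg⁰.
The orbital stabilization is -2.4Δ_oct = -2.4 × 313 = -751 kJ/mol.
Relative to high-spin t₂g⁴ eg² (1 paired), the low-spin configuration has 2 additional pairs, contributing +2 × 190 = +380 kJ/mol.
Combining: -751 + 380 = -371 kJ/mol.

-371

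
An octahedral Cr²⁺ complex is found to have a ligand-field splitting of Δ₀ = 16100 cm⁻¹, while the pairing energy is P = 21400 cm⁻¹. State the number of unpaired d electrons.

Cr sits in group 6; removing 2 electrons leaves Cr²⁺ with 6 − 2 = 4 d electrons.
Here Δ₀ < P (16100 < 21400), so the high-spin state is favoured.
That gives t₂g³ eg¹.
Unpaired electrons: 4.

4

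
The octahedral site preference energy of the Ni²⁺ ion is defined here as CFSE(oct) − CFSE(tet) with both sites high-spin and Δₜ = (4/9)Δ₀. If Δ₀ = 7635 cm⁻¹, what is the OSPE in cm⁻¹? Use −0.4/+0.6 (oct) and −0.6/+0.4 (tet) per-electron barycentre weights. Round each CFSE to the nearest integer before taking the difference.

Ni sits in group 10; removing 2 electrons leaves Ni²⁺ with 10 − 2 = 8 d electrons.
In an octahedral site d⁸ (HS) is t₂g⁶ eg², giving CFSE(oct) = -1.2Δ₀ = -9162 cm⁻¹.
Tetrahedral e⁴ t₂⁴ gives -0.8Δₜ = -0.8 × (4/9) × 7635 = -2715 cm⁻¹.
OSPE = CFSE(oct) − CFSE(tet) = -9162 − (-2715) = -6447 cm⁻¹.

-6447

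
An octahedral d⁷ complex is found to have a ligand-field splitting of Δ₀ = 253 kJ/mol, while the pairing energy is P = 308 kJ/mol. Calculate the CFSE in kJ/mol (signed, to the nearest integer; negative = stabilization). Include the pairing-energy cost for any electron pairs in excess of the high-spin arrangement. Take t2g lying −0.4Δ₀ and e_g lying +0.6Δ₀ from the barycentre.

Here Δ₀ < P (253 < 308), so the high-spin state is favoured.
Filling d⁷ accordingly: t2g^5 e_g^2.
Orbital CFSE = -0.8Δ₀ = -0.8 × 253 = -202 kJ/mol.
High-spin has no excess pairs, so no pairing correction applies.

-202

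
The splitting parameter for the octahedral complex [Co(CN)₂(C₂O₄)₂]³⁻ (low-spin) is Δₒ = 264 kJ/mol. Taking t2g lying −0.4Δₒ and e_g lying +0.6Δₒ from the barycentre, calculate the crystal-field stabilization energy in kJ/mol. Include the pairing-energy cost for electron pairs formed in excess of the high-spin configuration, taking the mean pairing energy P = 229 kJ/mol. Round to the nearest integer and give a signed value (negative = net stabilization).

-176

Ligand charges: 2×(-1) from CN⁻ and 2×(-2) from C₂O₄²⁻ sum to -6; with overall charge -3, Co is +3.
Co³⁺: group 9, so d-count = 9 − 3 = 6.
Electron filling gives t2g^6 e_g^0.
CFSE(orbital) = 6×(-0.4Δₒ) + 0×(0.6Δₒ) = -2.4Δₒ; with Δₒ = 264 kJ/mol that is -634 kJ/mol.
Relative to high-spin t2g^4 e_g^2 (1 paired), the low-spin configuration has 2 additional pairs, contributing +2 × 229 = +458 kJ/mol.
Overall CFSE = -634 + 458 = -176 kJ/mol.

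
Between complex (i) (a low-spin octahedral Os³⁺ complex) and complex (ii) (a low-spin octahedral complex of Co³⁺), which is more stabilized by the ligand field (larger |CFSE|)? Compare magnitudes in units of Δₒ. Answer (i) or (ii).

(ii)

(i): Os³⁺: group 8, so d-count = 8 − 3 = 5; t2g^5 e_g^0, CFSE = -2.0Δₒ.
(ii): Co sits in group 9; removing 3 electrons leaves Co³⁺ with 9 − 3 = 6 d electrons; t₂g⁶ eg⁰, CFSE = -2.4Δₒ.
So (ii) has the larger |CFSE|.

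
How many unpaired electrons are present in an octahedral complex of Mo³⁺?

3

Mo is in group 6, so Mo³⁺ is d³ (6 − 3 = 3).
Configuration: t2g^3 e_g^0, giving 3 unpaired electrons.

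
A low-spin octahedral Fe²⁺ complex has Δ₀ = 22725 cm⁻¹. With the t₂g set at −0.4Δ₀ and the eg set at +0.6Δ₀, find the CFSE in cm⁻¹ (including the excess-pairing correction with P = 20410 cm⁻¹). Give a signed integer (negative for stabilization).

-13720

Fe²⁺: group 8, so d-count = 8 − 2 = 6.
Configuration: t₂g⁶ eg⁰.
The orbital stabilization is -2.4Δ₀ = -2.4 × 22725 = -54540 cm⁻¹.
High-spin d⁶ would be t₂g⁴ eg² with 1 pair; low-spin has 3, so 2 excess pairs cost +2P = +40820 cm⁻¹.
Overall CFSE = -54540 + 40820 = -13720 cm⁻¹.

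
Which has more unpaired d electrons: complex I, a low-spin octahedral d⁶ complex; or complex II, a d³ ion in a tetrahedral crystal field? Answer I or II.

II

I: t2g^6 e_g^0 → 0 unpaired.
II: With tetrahedral geometry the complex is necessarily high-spin; e² t₂¹ → 3 unpaired.
So II has more unpaired electrons.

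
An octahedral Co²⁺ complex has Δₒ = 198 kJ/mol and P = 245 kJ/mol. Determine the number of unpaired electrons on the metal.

3

Co is in group 9, so Co²⁺ is d⁷ (9 − 2 = 7).
Here Δₒ < P (198 < 245), so the high-spin state is favoured.
Filling d⁷ accordingly: t₂g⁵ eg².
Unpaired electrons: 3.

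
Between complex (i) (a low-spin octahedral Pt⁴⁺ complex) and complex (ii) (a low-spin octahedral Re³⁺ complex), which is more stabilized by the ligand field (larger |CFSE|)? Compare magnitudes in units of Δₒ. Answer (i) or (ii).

(i): Pt⁴⁺: group 10, so d-count = 10 − 4 = 6; t₂g⁶ eg⁰, CFSE = -2.4Δₒ.
(ii): Group 7 minus oxidation state +3 gives a d⁴ configuration for Re³⁺; t₂g⁴ eg⁰, CFSE = -1.6Δₒ.
So (i) has the larger |CFSE|.

(i)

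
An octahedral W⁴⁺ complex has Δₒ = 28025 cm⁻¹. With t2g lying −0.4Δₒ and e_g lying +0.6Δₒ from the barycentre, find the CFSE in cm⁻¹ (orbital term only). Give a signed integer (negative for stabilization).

W is in group 6, so W⁴⁺ is d² (6 − 4 = 2).
Electron filling gives t2g^2 e_g^0.
CFSE(orbital) = 2×(-0.4Δₒ) + 0×(0.6Δₒ) = -0.8Δₒ; with Δₒ = 28025 cm⁻¹ that is -22420 cm⁻¹.

-22420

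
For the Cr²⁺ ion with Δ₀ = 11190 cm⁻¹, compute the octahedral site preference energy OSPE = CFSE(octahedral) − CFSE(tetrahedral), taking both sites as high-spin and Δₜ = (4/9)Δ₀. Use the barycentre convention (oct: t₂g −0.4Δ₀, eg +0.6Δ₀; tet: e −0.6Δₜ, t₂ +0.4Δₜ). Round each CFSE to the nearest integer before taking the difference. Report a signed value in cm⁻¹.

Cr sits in group 6; removing 2 electrons leaves Cr²⁺ with 6 − 2 = 4 d electrons.
In an octahedral site d⁴ (HS) is t2g^3 e_g^1, giving CFSE(oct) = -0.6Δ₀ = -6714 cm⁻¹.
Tetrahedral e^2 t2^2 gives -0.4Δₜ = -0.4 × (4/9) × 11190 = -1989 cm⁻¹.
OSPE = CFSE(oct) − CFSE(tet) = -6714 − (-1989) = -4725 cm⁻¹.

-4725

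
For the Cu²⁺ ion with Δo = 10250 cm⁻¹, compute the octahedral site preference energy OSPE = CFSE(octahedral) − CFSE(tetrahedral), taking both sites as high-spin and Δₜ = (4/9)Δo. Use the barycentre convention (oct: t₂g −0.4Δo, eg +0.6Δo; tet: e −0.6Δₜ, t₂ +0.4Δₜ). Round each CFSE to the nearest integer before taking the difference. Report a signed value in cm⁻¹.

Group 11 minus oxidation state +2 gives a d⁹ configuration for Cu²⁺.
Octahedral (high-spin): t₂g⁶ eg³, CFSE = 6(−0.4) + 3(+0.6) = -0.6Δo = -0.6 × 10250 = -6150 cm⁻¹.
Tetrahedral e⁴ t₂⁵ gives -0.4Δₜ = -0.4 × (4/9) × 10250 = -1822 cm⁻¹.
Subtracting, OSPE = -6150 − (-1822) = -4328 cm⁻¹.

-4328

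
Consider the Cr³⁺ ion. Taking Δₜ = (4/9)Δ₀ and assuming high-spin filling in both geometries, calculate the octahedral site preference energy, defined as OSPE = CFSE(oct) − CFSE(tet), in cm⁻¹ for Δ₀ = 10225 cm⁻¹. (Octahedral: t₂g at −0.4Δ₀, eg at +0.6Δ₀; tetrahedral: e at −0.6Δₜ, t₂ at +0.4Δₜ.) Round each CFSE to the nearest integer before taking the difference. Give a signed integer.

Group 6 minus oxidation state +3 gives a d³ configuration for Cr³⁺.
Octahedral high-spin t₂g³ eg⁰: CFSE = -1.2 × 10225 = -12270 cm⁻¹.
In a tetrahedral site the filling is e² t₂¹: CFSE(tet) = -0.8Δₜ = -0.8 × (4/9)(10225) = -3636 cm⁻¹.
Subtracting, OSPE = -12270 − (-3636) = -8634 cm⁻¹.

-8634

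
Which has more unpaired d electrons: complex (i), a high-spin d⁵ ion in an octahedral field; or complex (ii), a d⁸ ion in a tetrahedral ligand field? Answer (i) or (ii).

(i): t₂g³ eg² → 5 unpaired.
(ii): Tetrahedral fields are weak (Δₜ ≈ 4/9 Δₒ), so electrons fill high-spin; e⁴ t₂⁴ → 2 unpaired.
So (i) has more unpaired electrons.

(i)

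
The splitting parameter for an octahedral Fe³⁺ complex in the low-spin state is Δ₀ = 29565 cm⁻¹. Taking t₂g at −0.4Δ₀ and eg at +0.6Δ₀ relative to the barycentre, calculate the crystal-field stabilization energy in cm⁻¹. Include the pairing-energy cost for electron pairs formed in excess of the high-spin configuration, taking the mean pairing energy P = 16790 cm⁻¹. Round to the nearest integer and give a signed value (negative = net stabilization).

-25550

Group 8 minus oxidation state +3 gives a d⁵ configuration for Fe³⁺.
Electron filling gives t₂g⁵ eg⁰.
CFSE(orbital) = 5×(-0.4Δ₀) + 0×(0.6Δ₀) = -2.0Δ₀; with Δ₀ = 29565 cm⁻¹ that is -59130 cm⁻¹.
Relative to high-spin t₂g³ eg² (0 paired), the low-spin configuration has 2 additional pairs, contributing +2 × 16790 = +33580 cm⁻¹.
Overall CFSE = -59130 + 33580 = -25550 cm⁻¹.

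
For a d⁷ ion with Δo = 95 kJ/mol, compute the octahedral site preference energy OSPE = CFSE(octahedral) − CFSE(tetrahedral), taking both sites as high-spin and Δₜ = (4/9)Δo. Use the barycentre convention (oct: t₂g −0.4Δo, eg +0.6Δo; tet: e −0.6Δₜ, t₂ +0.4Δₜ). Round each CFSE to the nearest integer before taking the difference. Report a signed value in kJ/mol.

-25

Octahedral (high-spin): t₂g⁵ eg², CFSE = 5(−0.4) + 2(+0.6) = -0.8Δo = -0.8 × 95 = -76 kJ/mol.
In a tetrahedral site the filling is e⁴ t₂³: CFSE(tet) = -1.2Δₜ = -1.2 × (4/9)(95) = -51 kJ/mol.
Subtracting, OSPE = -76 − (-51) = -25 kJ/mol.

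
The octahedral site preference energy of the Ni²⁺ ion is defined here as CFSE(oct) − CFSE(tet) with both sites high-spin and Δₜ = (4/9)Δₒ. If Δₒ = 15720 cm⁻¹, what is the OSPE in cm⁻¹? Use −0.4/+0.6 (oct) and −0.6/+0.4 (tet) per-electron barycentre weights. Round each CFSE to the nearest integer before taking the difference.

-13275

Ni is in group 10, so Ni²⁺ is d⁸ (10 − 2 = 8).
In an octahedral site d⁸ (HS) is t2g^6 e_g^2, giving CFSE(oct) = -1.2Δₒ = -18864 cm⁻¹.
Tetrahedral e^4 t2^4 gives -0.8Δₜ = -0.8 × (4/9) × 15720 = -5589 cm⁻¹.
Subtracting, OSPE = -18864 − (-5589) = -13275 cm⁻¹.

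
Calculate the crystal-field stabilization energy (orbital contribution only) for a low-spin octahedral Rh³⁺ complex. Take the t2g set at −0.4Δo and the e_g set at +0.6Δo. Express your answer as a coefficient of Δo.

Rh³⁺: group 9, so d-count = 9 − 3 = 6.
Configuration: t2g^6 e_g^0.
CFSE = 6(-0.4Δo) + 0(0.6Δo) = -2.4Δo + 0.0Δo = -2.4Δo.

-2.4 Δo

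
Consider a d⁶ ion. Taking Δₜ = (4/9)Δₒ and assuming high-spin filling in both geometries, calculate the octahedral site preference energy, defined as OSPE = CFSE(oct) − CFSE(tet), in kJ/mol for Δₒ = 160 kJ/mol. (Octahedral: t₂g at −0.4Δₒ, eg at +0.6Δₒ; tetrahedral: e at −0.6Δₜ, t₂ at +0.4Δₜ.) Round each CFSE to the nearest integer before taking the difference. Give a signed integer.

In an octahedral site d⁶ (HS) is t₂g⁴ eg², giving CFSE(oct) = -0.4Δₒ = -64 kJ/mol.
In a tetrahedral site the filling is e³ t₂³: CFSE(tet) = -0.6Δₜ = -0.6 × (4/9)(160) = -43 kJ/mol.
OSPE = CFSE(oct) − CFSE(tet) = -64 − (-43) = -21 kJ/mol.

-21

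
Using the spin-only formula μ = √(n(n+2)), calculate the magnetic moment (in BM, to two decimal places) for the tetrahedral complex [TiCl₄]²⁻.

Each Cl⁻ contributes -1; 4 × (-1) = -4. With overall charge -2, Ti is in the +2 oxidation state.
Ti sits in group 4; removing 2 electrons leaves Ti²⁺ with 4 − 2 = 2 d electrons.
With tetrahedral geometry the complex is necessarily high-spin.
Configuration: e^2 t2^0 → 2 unpaired electrons.
μ(spin-only) = √[2(2+2)] = √8 ≈ 2.83 BM.

2.83 BM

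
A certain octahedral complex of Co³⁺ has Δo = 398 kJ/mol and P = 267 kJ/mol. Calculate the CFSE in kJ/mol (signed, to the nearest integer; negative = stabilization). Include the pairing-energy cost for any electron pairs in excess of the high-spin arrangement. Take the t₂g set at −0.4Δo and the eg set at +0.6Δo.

-421

Co is in group 9, so Co³⁺ is d⁶ (9 − 3 = 6).
With Δo > P the complex is low-spin.
Configuration: t₂g⁶ eg⁰.
Orbital CFSE = -2.4Δo = -2.4 × 398 = -955 kJ/mol.
Excess pairs vs high-spin: 3 − 1 = 2; pairing cost = +534 kJ/mol.
Net CFSE = -955 + 534 = -421 kJ/mol.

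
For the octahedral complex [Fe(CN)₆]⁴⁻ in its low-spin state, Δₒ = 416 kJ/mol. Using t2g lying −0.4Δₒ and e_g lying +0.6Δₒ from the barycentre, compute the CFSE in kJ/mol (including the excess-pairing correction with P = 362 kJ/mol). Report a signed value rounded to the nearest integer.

Each CN⁻ contributes -1; 6 × (-1) = -6. With overall charge -4, Fe is in the +2 oxidation state.
Fe²⁺: group 8, so d-count = 8 − 2 = 6.
The d⁶ electrons fill as t2g^6 e_g^0.
The orbital stabilization is -2.4Δₒ = -2.4 × 416 = -998 kJ/mol.
Relative to high-spin t2g^4 e_g^2 (1 paired), the low-spin configuration has 2 additional pairs, contributing +2 × 362 = +724 kJ/mol.
Overall CFSE = -998 + 724 = -274 kJ/mol.

-274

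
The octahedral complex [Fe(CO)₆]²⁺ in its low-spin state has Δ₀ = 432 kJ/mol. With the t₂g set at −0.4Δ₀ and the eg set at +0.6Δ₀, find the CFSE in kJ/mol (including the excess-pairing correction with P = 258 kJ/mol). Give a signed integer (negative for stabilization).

-521

CO is neutral, so the +2 overall charge sits on Fe: oxidation state +2.
Fe²⁺: group 8, so d-count = 8 − 2 = 6.
The d⁶ electrons fill as t₂g⁶ eg⁰.
Orbital CFSE = 6(-0.4) + 0(0.6) = -2.4Δ₀ = -2.4 × 432 = -1037 kJ/mol.
Relative to high-spin t₂g⁴ eg² (1 paired), the low-spin configuration has 2 additional pairs, contributing +2 × 258 = +516 kJ/mol.
Combining: -1037 + 516 = -521 kJ/mol.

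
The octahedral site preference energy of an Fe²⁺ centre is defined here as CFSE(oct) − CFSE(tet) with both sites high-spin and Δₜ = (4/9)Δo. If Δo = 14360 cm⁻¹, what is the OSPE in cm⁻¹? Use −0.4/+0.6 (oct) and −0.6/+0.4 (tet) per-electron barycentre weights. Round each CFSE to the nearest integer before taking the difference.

Group 8 minus oxidation state +2 gives a d⁶ configuration for Fe²⁺.
Octahedral (high-spin): t₂g⁴ eg², CFSE = 4(−0.4) + 2(+0.6) = -0.4Δo = -0.4 × 14360 = -5744 cm⁻¹.
In a tetrahedral site the filling is e³ t₂³: CFSE(tet) = -0.6Δₜ = -0.6 × (4/9)(14360) = -3829 cm⁻¹.
OSPE = -5744 − (-3829) = -1915 cm⁻¹.

-1915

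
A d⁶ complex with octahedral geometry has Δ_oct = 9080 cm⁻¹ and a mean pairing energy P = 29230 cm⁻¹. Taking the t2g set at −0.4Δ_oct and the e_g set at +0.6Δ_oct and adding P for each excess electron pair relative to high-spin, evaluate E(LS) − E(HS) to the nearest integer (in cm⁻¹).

40300

High-spin d⁶ fills as t2g^4 e_g^2 with CFSE 4(−0.4) + 2(+0.6) = -0.4Δ_oct = -3632 cm⁻¹.
Low-spin: t2g^6 e_g^0, orbital CFSE = -2.4Δ_oct = -21792 cm⁻¹; plus 2 excess pairs × P = +58460 cm⁻¹; total 36668 cm⁻¹.
Thus E(LS) − E(HS) = 40300 cm⁻¹.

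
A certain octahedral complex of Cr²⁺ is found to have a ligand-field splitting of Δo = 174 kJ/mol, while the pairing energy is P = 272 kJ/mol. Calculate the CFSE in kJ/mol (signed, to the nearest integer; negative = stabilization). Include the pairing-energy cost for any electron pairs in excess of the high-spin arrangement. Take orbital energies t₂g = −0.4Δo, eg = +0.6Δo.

Group 6 minus oxidation state +2 gives a d⁴ configuration for Cr²⁺.
Since Δo = 174 kJ/mol < P = 272 kJ/mol, the complex adopts the high-spin configuration.
Configuration: t₂g³ eg¹.
Orbital CFSE = -0.6Δo = -0.6 × 174 = -104 kJ/mol.
High-spin has no excess pairs, so no pairing correction applies.

-104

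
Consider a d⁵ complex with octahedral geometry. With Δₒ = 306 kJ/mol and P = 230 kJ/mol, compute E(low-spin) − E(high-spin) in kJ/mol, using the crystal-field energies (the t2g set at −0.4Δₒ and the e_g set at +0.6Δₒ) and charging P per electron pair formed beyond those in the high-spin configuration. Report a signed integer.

High-spin: t2g^3 e_g^2, CFSE = 0.0Δₒ = 0 kJ/mol.
For low-spin the configuration is t2g^5 e_g^0: orbital energy -2.0 × 306 = -612 kJ/mol, and 2 additional pairs relative to high-spin add 460 kJ/mol, giving -152 kJ/mol.
E(LS) − E(HS) = -152 − (0) = -152 kJ/mol.

-152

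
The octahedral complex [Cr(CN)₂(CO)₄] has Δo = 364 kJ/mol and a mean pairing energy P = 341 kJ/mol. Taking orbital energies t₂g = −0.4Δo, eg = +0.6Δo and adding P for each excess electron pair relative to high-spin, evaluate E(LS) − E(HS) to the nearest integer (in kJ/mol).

Ligand charges: 2×(-1) from CN⁻ and 4×(+0) from CO sum to -2; with overall charge +0, Cr is +2.
Cr²⁺: group 6, so d-count = 6 − 2 = 4.
In the high-spin limit (t₂g³ eg¹) the orbital term is -0.6Δo = -218 kJ/mol, with no excess pairing.
For low-spin the configuration is t₂g⁴ eg⁰: orbital energy -1.6 × 364 = -582 kJ/mol, and 1 additional pair relative to high-spin adds 341 kJ/mol, giving -241 kJ/mol.
Thus E(LS) − E(HS) = -23 kJ/mol.

-23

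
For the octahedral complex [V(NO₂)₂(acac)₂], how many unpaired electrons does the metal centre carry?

Ligand charges: 2×(-1) from NO₂⁻ and 2×(-1) from acac⁻ sum to -4; with overall charge +0, V is +4.
Group 5 minus oxidation state +4 gives a d¹ configuration for V⁴⁺.
Configuration: t₂g¹ eg⁰, giving 1 unpaired electron.

1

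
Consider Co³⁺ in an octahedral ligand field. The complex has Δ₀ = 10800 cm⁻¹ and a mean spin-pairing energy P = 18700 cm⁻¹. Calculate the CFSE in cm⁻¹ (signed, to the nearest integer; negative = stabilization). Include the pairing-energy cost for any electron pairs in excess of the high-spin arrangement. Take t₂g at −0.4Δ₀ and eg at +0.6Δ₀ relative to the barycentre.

Co sits in group 9; removing 3 electrons leaves Co³⁺ with 9 − 3 = 6 d electrons.
Here Δ₀ < P (10800 < 18700), so the high-spin state is favoured.
Configuration: t₂g⁴ eg².
Orbital CFSE = -0.4Δ₀ = -0.4 × 10800 = -4320 cm⁻¹.
High-spin has no excess pairs, so no pairing correction applies.

-4320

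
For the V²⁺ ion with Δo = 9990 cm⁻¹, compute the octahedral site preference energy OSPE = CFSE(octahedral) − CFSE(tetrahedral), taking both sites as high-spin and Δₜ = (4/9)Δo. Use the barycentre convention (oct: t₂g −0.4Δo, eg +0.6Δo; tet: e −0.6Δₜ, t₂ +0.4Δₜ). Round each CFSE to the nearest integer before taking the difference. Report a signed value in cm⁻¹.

-8436

V²⁺: group 5, so d-count = 5 − 2 = 3.
Octahedral (high-spin): t₂g³ eg⁰, CFSE = 3(−0.4) + 0(+0.6) = -1.2Δo = -1.2 × 9990 = -11988 cm⁻¹.
In a tetrahedral site the filling is e² t₂¹: CFSE(tet) = -0.8Δₜ = -0.8 × (4/9)(9990) = -3552 cm⁻¹.
Subtracting, OSPE = -11988 − (-3552) = -8436 cm⁻¹.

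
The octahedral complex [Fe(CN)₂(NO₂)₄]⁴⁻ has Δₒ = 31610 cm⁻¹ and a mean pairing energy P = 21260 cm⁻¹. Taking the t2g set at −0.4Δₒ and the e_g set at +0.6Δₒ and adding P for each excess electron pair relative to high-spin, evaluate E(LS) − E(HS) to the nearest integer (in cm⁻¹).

Ligand charges: 2×(-1) from CN⁻ and 4×(-1) from NO₂⁻ sum to -6; with overall charge -4, Fe is +2.
Fe is in group 8, so Fe²⁺ is d⁶ (8 − 2 = 6).
High-spin: t2g^4 e_g^2, CFSE = -0.4Δₒ = -12644 cm⁻¹.
Low-spin t2g^6 e_g^0 gives -2.4Δₒ = -75864 cm⁻¹, but forming 2 extra pairs costs 2P = 42520 cm⁻¹, so E(LS) = -75864 + 42520 = -33344 cm⁻¹.
Thus E(LS) − E(HS) = -20700 cm⁻¹.

-20700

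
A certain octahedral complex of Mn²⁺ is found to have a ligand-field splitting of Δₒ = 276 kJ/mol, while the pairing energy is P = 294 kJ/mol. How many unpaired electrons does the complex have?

5

Mn is in group 7, so Mn²⁺ is d⁵ (7 − 2 = 5).
Since Δₒ = 276 kJ/mol < P = 294 kJ/mol, the complex adopts the high-spin configuration.
Configuration: t2g^3 e_g^2.
Unpaired electrons: 5.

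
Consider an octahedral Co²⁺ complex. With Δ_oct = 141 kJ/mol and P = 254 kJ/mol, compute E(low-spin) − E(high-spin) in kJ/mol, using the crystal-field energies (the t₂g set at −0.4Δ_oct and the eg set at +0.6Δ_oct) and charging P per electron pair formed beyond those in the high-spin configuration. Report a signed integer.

Co is in group 9, so Co²⁺ is d⁷ (9 − 2 = 7).
In the high-spin limit (t₂g⁵ eg²) the orbital term is -0.8Δ_oct = -113 kJ/mol, with no excess pairing.
Low-spin: t₂g⁶ eg¹, orbital CFSE = -1.8Δ_oct = -254 kJ/mol; plus 1 excess pair × P = +254 kJ/mol; total 0 kJ/mol.
Thus E(LS) − E(HS) = 113 kJ/mol.

113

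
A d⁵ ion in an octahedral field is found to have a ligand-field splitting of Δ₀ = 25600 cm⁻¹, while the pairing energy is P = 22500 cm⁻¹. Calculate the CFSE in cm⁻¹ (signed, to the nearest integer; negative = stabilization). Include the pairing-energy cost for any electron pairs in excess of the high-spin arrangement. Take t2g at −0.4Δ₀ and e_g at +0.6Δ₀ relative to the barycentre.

-6200

Since Δ₀ = 25600 cm⁻¹ > P = 22500 cm⁻¹, the complex adopts the low-spin configuration.
Configuration: t2g^5 e_g^0.
Orbital CFSE = -2.0Δ₀ = -2.0 × 25600 = -51200 cm⁻¹.
Excess pairs vs high-spin: 2 − 0 = 2; pairing cost = +45000 cm⁻¹.
Net CFSE = -51200 + 45000 = -6200 cm⁻¹.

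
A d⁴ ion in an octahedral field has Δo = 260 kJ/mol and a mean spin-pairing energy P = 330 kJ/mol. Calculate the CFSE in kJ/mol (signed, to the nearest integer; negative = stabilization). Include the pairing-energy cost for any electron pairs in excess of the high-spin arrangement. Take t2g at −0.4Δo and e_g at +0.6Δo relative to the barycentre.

With Δo < P the complex is high-spin.
Configuration: t2g^3 e_g^1.
Orbital CFSE = -0.6Δo = -0.6 × 260 = -156 kJ/mol.
High-spin has no excess pairs, so no pairing correction applies.

-156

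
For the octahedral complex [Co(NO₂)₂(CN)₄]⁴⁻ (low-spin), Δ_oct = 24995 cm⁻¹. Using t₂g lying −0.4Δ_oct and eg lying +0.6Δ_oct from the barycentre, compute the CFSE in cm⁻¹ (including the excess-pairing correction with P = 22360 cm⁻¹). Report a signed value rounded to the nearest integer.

-22631

Ligand charges: 2×(-1) from NO₂⁻ and 4×(-1) from CN⁻ sum to -6; with overall charge -4, Co is +2.
Co²⁺: group 9, so d-count = 9 − 2 = 7.
Configuration: t₂g⁶ eg¹.
CFSE(orbital) = 6×(-0.4Δ_oct) + 1×(0.6Δ_oct) = -1.8Δ_oct; with Δ_oct = 24995 cm⁻¹ that is -44991 cm⁻¹.
High-spin d⁷ would be t₂g⁵ eg² with 2 pairs; low-spin has 3, so 1 excess pair costs +1P = +22360 cm⁻¹.
Combining: -44991 + 22360 = -22631 cm⁻¹.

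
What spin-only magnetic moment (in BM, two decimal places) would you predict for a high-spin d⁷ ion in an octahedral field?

Configuration: t₂g⁵ eg² → 3 unpaired electrons.
μ(spin-only) = √[3(3+2)] = √15 ≈ 3.87 BM.

3.87 BM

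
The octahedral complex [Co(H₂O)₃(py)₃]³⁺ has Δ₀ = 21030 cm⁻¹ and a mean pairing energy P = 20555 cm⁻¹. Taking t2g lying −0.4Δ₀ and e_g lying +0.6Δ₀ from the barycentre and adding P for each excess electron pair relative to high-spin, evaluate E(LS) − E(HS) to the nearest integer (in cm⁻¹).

Ligand charges: 3×(+0) from H₂O and 3×(+0) from py sum to +0; with overall charge +3, Co is +3.
Group 9 minus oxidation state +3 gives a d⁶ configuration for Co³⁺.
In the high-spin limit (t2g^4 e_g^2) the orbital term is -0.4Δ₀ = -8412 cm⁻¹, with no excess pairing.
Low-spin: t2g^6 e_g^0, orbital CFSE = -2.4Δ₀ = -50472 cm⁻¹; plus 2 excess pairs × P = +41110 cm⁻¹; total -9362 cm⁻¹.
Thus E(LS) − E(HS) = -950 cm⁻¹.

-950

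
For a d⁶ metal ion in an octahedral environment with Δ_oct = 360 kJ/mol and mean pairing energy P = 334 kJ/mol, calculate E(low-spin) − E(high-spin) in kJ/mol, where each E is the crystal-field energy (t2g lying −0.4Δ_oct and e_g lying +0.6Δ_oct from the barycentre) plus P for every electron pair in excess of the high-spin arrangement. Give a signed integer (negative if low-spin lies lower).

High-spin: t2g^4 e_g^2, CFSE = -0.4Δ_oct = -144 kJ/mol.
Low-spin t2g^6 e_g^0 gives -2.4Δ_oct = -864 kJ/mol, but forming 2 extra pairs costs 2P = 668 kJ/mol, so E(LS) = -864 + 668 = -196 kJ/mol.
The difference is -196 − (-144) = -52 kJ/mol, so low-spin lies lower.

-52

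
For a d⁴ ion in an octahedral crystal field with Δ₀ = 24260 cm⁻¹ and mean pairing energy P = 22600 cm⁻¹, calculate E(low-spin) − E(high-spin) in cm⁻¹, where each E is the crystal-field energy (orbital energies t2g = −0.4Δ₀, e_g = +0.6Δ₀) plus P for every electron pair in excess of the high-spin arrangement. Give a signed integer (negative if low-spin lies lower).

-1660

In the high-spin limit (t2g^3 e_g^1) the orbital term is -0.6Δ₀ = -14556 cm⁻¹, with no excess pairing.
For low-spin the configuration is t2g^4 e_g^0: orbital energy -1.6 × 24260 = -38816 cm⁻¹, and 1 additional pair relative to high-spin adds 22600 cm⁻¹, giving -16216 cm⁻¹.
The difference is -16216 − (-14556) = -1660 cm⁻¹, so low-spin lies lower.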